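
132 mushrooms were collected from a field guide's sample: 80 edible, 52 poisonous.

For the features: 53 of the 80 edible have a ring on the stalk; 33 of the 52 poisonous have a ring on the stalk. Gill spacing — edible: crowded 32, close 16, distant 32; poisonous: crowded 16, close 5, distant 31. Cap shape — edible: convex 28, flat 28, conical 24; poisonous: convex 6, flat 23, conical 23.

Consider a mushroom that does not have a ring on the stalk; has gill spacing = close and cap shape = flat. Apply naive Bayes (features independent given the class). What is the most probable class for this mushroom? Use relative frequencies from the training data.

edible

edible: (80/132) × (27/80) × (16/80) × (28/80) ≈ 0.0143182
poisonous: (52/132) × (19/52) × (5/52) × (23/52) ≈ 0.00612168
Highest score → edible.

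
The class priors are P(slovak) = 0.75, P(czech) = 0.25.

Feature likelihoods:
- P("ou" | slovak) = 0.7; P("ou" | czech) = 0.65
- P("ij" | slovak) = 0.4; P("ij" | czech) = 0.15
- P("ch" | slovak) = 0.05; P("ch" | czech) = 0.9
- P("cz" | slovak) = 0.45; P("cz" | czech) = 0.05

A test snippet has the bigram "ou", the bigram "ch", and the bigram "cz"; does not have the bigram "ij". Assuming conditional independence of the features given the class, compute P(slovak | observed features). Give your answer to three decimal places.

slovak: 0.75 × 0.7 × (1−0.4) × 0.05 × 0.45 = 0.0070875
czech: 0.25 × 0.65 × (1−0.15) × 0.9 × 0.05 = 0.006215625
P(slovak | x) = 0.0070875 / 0.013303125 ≈ 0.533

0.533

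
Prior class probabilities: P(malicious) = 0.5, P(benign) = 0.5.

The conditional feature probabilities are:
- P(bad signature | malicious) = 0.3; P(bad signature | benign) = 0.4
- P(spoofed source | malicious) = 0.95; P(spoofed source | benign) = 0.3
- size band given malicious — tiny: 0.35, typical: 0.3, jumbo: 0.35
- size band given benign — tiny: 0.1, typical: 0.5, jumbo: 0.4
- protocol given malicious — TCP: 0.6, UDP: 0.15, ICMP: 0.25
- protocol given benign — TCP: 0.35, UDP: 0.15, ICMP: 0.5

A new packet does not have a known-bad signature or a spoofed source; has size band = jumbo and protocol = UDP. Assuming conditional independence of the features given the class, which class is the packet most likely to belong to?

malicious: 0.5 × (1−0.3) × (1−0.95) × 0.35 × 0.15 = 0.00091875
benign: 0.5 × (1−0.4) × (1−0.3) × 0.4 × 0.15 = 0.0126
Highest score → benign.

benign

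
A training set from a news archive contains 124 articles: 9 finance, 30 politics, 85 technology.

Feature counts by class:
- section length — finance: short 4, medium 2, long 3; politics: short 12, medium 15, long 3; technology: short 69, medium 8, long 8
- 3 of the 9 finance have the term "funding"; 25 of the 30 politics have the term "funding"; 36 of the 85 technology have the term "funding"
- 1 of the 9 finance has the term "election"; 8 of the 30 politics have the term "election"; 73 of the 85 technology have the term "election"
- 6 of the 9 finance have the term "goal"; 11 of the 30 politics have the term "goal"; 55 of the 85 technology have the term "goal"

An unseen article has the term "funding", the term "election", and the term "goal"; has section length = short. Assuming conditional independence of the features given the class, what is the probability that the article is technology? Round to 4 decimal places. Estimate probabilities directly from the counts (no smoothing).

finance: (9/124) × (4/9) × (3/9) × (1/9) × (6/9) ≈ 0.000796495
politics: (30/124) × (12/30) × (25/30) × (8/30) × (11/30) ≈ 0.0078853
technology: (85/124) × (69/85) × (36/85) × (73/85) × (55/85) ≈ 0.130966
P(technology | x) = 0.130966 / 0.139647795 ≈ 0.9378

0.9378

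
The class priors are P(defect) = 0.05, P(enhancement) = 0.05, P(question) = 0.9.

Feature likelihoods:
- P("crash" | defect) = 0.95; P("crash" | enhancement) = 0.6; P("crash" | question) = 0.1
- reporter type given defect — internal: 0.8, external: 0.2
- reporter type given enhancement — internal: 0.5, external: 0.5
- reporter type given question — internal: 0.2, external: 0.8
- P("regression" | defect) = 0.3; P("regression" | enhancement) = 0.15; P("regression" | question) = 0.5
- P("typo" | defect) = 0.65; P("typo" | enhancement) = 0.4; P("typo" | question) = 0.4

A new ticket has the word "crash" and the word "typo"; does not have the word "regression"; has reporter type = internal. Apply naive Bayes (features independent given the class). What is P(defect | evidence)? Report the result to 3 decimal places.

defect: 0.05 × 0.95 × 0.8 × (1−0.3) × 0.65 = 0.01729
enhancement: 0.05 × 0.6 × 0.5 × (1−0.15) × 0.4 = 0.0051
question: 0.9 × 0.1 × 0.2 × (1−0.5) × 0.4 = 0.0036
P(defect | x) = 0.01729 / 0.02599 ≈ 0.665

0.665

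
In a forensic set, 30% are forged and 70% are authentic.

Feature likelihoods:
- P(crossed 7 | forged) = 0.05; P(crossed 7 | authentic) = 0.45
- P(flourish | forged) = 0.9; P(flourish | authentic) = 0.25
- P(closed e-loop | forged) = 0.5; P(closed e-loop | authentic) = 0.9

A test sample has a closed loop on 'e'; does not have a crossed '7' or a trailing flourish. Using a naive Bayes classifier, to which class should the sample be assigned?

authentic

forged: 0.3 × (1−0.05) × (1−0.9) × 0.5 = 0.01425
authentic: 0.7 × (1−0.45) × (1−0.25) × 0.9 = 0.259875
Highest score → authentic.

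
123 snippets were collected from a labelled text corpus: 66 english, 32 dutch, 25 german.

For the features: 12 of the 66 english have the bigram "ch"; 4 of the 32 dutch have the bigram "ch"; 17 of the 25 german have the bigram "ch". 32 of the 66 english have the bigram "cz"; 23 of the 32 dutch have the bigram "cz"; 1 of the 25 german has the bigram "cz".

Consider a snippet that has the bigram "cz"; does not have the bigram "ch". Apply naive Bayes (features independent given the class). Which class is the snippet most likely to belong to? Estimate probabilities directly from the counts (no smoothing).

english

english: (66/123) × (54/66) × (32/66) ≈ 0.21286
dutch: (32/123) × (28/32) × (23/32) ≈ 0.163618
german: (25/123) × (8/25) × (1/25) ≈ 0.00260163
Highest score → english.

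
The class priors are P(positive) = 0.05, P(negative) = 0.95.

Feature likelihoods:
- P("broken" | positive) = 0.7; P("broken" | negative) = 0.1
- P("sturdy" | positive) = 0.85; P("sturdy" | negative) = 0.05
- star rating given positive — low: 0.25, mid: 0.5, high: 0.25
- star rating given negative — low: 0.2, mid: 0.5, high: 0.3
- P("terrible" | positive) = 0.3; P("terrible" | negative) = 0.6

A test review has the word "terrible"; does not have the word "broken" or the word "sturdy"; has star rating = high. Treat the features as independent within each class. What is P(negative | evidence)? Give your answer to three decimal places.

positive: 0.05 × (1−0.7) × (1−0.85) × 0.25 × 0.3 = 0.00016875
negative: 0.95 × (1−0.1) × (1−0.05) × 0.3 × 0.6 = 0.146205
P(negative | x) = 0.146205 / 0.14637375 ≈ 0.999

0.999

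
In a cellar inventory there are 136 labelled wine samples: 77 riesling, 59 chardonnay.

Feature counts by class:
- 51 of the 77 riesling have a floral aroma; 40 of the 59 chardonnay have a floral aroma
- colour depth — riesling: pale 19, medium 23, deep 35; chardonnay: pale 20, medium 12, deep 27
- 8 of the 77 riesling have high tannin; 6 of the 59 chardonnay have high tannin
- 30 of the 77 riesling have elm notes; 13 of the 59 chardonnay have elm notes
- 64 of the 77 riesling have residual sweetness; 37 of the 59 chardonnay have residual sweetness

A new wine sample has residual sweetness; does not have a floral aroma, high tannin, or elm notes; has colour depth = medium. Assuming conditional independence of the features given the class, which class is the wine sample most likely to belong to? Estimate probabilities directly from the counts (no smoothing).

riesling: (77/136) × (26/77) × (23/77) × (69/77) × (47/77) × (64/77) ≈ 0.0259613
chardonnay: (59/136) × (19/59) × (12/59) × (53/59) × (46/59) × (37/59) ≈ 0.0124803
Highest score → riesling.

riesling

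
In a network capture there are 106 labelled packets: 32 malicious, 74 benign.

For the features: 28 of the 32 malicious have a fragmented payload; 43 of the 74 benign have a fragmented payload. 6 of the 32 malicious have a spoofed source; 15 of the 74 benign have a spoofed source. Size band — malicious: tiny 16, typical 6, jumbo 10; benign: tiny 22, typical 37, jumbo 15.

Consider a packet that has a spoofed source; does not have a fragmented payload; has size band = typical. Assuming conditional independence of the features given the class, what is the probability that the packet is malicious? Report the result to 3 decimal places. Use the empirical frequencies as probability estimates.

malicious: (32/106) × (4/32) × (6/32) × (6/32) ≈ 0.00132665
benign: (74/106) × (31/74) × (15/74) × (37/74) ≈ 0.0296405
P(malicious | x) = 0.00132665 / 0.03096715 ≈ 0.043

0.043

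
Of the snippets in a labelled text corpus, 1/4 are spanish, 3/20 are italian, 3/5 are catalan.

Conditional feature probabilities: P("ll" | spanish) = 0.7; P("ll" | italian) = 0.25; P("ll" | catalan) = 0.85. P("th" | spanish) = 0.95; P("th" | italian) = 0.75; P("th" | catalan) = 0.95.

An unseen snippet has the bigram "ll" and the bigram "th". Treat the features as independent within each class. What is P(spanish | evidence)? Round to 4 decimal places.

0.2449

spanish: 0.25 × 0.7 × 0.95 = 0.16625
italian: 0.15 × 0.25 × 0.75 = 0.028125
catalan: 0.6 × 0.85 × 0.95 = 0.4845
P(spanish | x) = 0.16625 / 0.678875 ≈ 0.2449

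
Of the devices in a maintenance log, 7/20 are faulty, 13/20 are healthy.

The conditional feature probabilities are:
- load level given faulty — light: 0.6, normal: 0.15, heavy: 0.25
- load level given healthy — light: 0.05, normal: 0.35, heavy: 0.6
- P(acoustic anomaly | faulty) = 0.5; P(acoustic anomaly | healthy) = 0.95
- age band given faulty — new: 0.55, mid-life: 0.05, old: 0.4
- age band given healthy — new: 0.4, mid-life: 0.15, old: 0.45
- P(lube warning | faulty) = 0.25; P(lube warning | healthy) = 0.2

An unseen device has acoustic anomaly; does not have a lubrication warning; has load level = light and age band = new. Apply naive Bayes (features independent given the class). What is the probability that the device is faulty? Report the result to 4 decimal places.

0.8143

faulty: 0.35 × 0.6 × 0.5 × 0.55 × (1−0.25) = 0.0433125
healthy: 0.65 × 0.05 × 0.95 × 0.4 × (1−0.2) = 0.00988
P(faulty | x) = 0.0433125 / 0.0531925 ≈ 0.8143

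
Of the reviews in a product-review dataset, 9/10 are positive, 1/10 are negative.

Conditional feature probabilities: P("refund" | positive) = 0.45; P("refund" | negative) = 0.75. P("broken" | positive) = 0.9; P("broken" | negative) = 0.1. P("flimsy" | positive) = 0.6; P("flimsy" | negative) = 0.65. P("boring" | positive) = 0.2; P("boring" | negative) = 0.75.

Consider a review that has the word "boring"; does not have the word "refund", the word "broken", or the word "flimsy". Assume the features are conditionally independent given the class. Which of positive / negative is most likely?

positive: 0.9 × (1−0.45) × (1−0.9) × (1−0.6) × 0.2 = 0.00396
negative: 0.1 × (1−0.75) × (1−0.1) × (1−0.65) × 0.75 = 0.00590625
Highest score → negative.

negative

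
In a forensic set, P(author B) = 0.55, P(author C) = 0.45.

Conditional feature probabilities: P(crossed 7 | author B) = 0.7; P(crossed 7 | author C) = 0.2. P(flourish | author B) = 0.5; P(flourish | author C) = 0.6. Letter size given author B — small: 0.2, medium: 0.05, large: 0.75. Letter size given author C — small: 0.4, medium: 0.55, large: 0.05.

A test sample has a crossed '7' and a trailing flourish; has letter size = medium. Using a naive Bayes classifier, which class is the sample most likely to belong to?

author C

author B: 0.55 × 0.7 × 0.5 × 0.05 = 0.009625
author C: 0.45 × 0.2 × 0.6 × 0.55 = 0.0297
Highest score → author C.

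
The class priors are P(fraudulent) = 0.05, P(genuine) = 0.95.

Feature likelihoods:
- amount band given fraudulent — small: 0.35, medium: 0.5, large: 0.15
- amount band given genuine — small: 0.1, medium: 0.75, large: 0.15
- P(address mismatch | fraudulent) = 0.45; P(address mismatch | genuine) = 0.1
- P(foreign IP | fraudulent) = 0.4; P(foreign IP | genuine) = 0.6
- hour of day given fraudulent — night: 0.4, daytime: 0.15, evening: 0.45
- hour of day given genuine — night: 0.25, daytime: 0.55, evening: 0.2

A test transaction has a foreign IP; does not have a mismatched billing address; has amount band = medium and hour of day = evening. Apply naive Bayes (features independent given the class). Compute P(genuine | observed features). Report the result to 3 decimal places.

0.969

fraudulent: 0.05 × 0.5 × (1−0.45) × 0.4 × 0.45 = 0.002475
genuine: 0.95 × 0.75 × (1−0.1) × 0.6 × 0.2 = 0.07695
P(genuine | x) = 0.07695 / 0.079425 ≈ 0.969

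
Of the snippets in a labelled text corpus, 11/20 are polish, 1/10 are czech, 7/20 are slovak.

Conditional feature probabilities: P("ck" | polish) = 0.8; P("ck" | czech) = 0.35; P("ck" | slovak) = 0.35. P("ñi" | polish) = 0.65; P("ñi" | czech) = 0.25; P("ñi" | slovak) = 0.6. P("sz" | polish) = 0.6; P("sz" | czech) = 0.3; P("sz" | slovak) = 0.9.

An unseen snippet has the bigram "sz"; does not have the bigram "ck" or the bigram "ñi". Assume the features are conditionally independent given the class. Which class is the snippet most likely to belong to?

slovak

polish: 0.55 × (1−0.8) × (1−0.65) × 0.6 = 0.0231
czech: 0.1 × (1−0.35) × (1−0.25) × 0.3 = 0.014625
slovak: 0.35 × (1−0.35) × (1−0.6) × 0.9 = 0.0819
Highest score → slovak.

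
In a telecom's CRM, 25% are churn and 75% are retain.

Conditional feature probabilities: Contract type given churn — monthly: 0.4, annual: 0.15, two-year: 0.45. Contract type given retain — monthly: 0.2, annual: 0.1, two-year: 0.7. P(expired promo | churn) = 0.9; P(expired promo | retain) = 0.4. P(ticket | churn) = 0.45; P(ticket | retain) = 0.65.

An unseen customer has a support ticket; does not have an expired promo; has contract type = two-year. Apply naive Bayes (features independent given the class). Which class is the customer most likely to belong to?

retain

churn: 0.25 × 0.45 × (1−0.9) × 0.45 = 0.0050625
retain: 0.75 × 0.7 × (1−0.4) × 0.65 = 0.20475
Highest score → retain.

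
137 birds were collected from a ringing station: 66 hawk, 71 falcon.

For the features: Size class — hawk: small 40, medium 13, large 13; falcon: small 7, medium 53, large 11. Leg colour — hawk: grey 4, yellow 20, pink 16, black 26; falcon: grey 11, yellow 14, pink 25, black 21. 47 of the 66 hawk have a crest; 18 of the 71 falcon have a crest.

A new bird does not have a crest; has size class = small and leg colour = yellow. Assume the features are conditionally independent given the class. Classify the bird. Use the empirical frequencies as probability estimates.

hawk: (66/137) × (40/66) × (20/66) × (19/66) ≈ 0.0254704
falcon: (71/137) × (7/71) × (14/71) × (53/71) ≈ 0.00752081
Highest score → hawk.

hawk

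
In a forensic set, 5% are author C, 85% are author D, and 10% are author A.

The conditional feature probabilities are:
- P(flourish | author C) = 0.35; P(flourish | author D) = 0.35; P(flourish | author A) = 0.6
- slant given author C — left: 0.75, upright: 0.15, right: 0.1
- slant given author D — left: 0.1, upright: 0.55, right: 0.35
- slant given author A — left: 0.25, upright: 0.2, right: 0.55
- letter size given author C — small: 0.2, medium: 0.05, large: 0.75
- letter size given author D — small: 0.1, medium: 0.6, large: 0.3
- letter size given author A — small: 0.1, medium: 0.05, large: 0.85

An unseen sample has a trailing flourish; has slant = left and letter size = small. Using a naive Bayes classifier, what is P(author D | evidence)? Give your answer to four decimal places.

0.4190

author C: 0.05 × 0.35 × 0.75 × 0.2 = 0.002625
author D: 0.85 × 0.35 × 0.1 × 0.1 = 0.002975
author A: 0.1 × 0.6 × 0.25 × 0.1 = 0.0015
P(author D | x) = 0.002975 / 0.0071 ≈ 0.4190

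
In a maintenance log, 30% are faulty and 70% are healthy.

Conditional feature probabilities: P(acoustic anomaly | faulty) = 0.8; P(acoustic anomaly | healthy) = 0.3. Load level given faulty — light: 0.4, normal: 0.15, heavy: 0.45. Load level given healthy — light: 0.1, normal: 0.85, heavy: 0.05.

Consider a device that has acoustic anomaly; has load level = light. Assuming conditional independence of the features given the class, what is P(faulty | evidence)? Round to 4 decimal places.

faulty: 0.3 × 0.8 × 0.4 = 0.096
healthy: 0.7 × 0.3 × 0.1 = 0.021
P(faulty | x) = 0.096 / 0.117 ≈ 0.8205

0.8205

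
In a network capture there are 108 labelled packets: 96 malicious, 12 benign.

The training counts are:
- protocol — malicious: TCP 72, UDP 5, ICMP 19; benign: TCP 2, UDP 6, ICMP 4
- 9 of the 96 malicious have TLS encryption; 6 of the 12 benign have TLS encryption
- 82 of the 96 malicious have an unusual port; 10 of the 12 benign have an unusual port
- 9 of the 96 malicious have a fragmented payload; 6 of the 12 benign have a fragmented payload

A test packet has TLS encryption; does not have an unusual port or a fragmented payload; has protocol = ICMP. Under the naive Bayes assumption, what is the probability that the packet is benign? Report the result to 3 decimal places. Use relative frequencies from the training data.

malicious: (96/108) × (19/96) × (9/96) × (14/96) × (87/96) ≈ 0.00217975
benign: (12/108) × (4/12) × (6/12) × (2/12) × (6/12) ≈ 0.00154321
P(benign | x) = 0.00154321 / 0.00372296 ≈ 0.415

0.415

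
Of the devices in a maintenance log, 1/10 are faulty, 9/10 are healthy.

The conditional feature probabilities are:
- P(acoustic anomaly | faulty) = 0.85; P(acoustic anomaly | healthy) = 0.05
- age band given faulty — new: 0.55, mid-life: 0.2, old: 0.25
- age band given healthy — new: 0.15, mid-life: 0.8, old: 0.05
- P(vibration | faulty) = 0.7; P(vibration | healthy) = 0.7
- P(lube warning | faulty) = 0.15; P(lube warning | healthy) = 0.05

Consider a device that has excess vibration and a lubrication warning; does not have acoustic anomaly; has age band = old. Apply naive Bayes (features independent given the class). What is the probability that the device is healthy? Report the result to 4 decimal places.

faulty: 0.1 × (1−0.85) × 0.25 × 0.7 × 0.15 = 0.00039375
healthy: 0.9 × (1−0.05) × 0.05 × 0.7 × 0.05 = 0.00149625
P(healthy | x) = 0.00149625 / 0.00189 ≈ 0.7917

0.7917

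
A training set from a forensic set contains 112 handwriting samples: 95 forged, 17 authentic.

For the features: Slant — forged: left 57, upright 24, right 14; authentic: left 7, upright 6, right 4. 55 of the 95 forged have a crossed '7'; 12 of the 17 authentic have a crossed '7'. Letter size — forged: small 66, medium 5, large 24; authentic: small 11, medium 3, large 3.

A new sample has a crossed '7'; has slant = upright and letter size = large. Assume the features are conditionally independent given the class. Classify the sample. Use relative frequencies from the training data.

forged: (95/112) × (24/95) × (55/95) × (24/95) ≈ 0.0313415
authentic: (17/112) × (6/17) × (12/17) × (3/17) ≈ 0.00667326
Highest score → forged.

forged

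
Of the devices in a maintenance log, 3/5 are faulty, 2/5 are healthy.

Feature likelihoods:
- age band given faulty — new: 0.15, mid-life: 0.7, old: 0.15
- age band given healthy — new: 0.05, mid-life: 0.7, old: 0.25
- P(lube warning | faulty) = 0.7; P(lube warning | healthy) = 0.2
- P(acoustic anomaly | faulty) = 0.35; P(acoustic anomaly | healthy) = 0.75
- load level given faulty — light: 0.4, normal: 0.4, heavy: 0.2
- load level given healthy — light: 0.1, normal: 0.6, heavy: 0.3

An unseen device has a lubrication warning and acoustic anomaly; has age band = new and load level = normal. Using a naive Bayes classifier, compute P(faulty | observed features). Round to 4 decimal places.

0.8305

faulty: 0.6 × 0.15 × 0.7 × 0.35 × 0.4 = 0.00882
healthy: 0.4 × 0.05 × 0.2 × 0.75 × 0.6 = 0.0018
P(faulty | x) = 0.00882 / 0.01062 ≈ 0.8305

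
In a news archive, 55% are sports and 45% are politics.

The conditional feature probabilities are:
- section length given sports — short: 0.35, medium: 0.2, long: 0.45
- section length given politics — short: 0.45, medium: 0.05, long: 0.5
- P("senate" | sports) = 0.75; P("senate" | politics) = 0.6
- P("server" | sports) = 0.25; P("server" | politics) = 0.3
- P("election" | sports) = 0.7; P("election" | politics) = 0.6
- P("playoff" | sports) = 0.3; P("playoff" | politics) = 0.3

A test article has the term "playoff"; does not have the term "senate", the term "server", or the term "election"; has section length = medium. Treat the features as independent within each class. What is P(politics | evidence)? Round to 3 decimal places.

0.289

sports: 0.55 × 0.2 × (1−0.75) × (1−0.25) × (1−0.7) × 0.3 = 0.00185625
politics: 0.45 × 0.05 × (1−0.6) × (1−0.3) × (1−0.6) × 0.3 = 0.000756
P(politics | x) = 0.000756 / 0.00261225 ≈ 0.289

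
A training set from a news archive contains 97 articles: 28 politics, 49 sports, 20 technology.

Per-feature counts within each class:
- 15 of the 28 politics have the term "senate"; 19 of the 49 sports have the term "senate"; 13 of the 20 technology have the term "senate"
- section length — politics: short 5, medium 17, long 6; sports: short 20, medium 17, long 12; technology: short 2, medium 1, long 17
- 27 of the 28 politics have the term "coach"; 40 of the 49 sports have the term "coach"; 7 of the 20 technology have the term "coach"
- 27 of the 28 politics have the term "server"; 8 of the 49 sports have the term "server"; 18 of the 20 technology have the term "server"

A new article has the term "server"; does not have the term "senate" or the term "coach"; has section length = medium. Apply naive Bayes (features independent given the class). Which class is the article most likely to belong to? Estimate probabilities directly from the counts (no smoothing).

politics: (28/97) × (13/28) × (17/28) × (1/28) × (27/28) ≈ 0.00280227
sports: (49/97) × (30/49) × (17/49) × (9/49) × (8/49) ≈ 0.00321768
technology: (20/97) × (7/20) × (1/20) × (13/20) × (18/20) ≈ 0.00211082
Highest score → sports.

sports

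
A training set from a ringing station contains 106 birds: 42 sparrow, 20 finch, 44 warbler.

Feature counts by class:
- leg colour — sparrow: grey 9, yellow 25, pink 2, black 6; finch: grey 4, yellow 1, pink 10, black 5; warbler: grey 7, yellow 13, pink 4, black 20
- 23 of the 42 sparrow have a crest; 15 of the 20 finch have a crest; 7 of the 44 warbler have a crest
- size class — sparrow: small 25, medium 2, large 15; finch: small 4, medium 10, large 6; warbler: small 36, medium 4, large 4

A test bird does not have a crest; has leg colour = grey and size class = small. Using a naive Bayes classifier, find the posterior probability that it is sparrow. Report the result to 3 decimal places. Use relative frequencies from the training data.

0.326

sparrow: (42/106) × (9/42) × (19/42) × (25/42) ≈ 0.0228629
finch: (20/106) × (4/20) × (5/20) × (4/20) ≈ 0.00188679
warbler: (44/106) × (7/44) × (37/44) × (36/44) ≈ 0.0454351
P(sparrow | x) = 0.0228629 / 0.07018479 ≈ 0.326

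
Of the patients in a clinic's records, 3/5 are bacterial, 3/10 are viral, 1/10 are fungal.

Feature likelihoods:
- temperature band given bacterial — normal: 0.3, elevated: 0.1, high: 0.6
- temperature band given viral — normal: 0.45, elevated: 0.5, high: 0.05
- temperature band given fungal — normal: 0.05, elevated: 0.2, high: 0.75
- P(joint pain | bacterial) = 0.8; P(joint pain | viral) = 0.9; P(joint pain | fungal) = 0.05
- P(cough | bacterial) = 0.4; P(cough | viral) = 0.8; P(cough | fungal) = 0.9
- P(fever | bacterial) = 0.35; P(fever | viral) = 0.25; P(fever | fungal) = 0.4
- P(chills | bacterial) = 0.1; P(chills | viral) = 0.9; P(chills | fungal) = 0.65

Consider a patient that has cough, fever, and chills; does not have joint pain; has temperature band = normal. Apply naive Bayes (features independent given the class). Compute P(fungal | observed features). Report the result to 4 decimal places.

0.2747

bacterial: 0.6 × 0.3 × (1−0.8) × 0.4 × 0.35 × 0.1 = 0.000504
viral: 0.3 × 0.45 × (1−0.9) × 0.8 × 0.25 × 0.9 = 0.00243
fungal: 0.1 × 0.05 × (1−0.05) × 0.9 × 0.4 × 0.65 = 0.0011115
P(fungal | x) = 0.0011115 / 0.0040455 ≈ 0.2747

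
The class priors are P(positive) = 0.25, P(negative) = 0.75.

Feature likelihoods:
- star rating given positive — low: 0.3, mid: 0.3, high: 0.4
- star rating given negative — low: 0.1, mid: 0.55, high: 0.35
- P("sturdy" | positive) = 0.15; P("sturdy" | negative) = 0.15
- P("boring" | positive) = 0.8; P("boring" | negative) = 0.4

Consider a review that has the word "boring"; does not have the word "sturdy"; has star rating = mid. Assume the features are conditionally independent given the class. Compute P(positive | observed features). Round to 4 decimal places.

positive: 0.25 × 0.3 × (1−0.15) × 0.8 = 0.051
negative: 0.75 × 0.55 × (1−0.15) × 0.4 = 0.14025
P(positive | x) = 0.051 / 0.19125 ≈ 0.2667

0.2667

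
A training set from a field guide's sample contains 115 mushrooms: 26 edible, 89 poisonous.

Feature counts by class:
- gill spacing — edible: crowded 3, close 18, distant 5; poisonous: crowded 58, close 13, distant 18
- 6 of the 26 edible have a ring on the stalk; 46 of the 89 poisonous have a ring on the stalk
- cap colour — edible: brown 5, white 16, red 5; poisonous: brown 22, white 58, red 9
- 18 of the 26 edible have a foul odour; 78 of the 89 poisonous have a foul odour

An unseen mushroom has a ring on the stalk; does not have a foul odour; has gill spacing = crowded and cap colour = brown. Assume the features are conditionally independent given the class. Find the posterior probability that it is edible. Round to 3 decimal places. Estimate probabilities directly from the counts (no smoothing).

edible: (26/115) × (3/26) × (6/26) × (5/26) × (8/26) ≈ 0.000356217
poisonous: (89/115) × (58/89) × (46/89) × (22/89) × (11/89) ≈ 0.00796404
P(edible | x) = 0.000356217 / 0.008320257 ≈ 0.043

0.043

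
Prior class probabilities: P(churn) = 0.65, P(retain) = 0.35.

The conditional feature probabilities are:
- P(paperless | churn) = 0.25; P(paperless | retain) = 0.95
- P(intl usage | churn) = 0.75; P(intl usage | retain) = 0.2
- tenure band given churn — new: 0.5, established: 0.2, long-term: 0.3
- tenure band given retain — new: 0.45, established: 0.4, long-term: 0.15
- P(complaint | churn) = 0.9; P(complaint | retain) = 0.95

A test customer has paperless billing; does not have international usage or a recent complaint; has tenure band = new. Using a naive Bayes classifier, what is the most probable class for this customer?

churn: 0.65 × 0.25 × (1−0.75) × 0.5 × (1−0.9) = 0.00203125
retain: 0.35 × 0.95 × (1−0.2) × 0.45 × (1−0.95) = 0.005985
Highest score → retain.

retain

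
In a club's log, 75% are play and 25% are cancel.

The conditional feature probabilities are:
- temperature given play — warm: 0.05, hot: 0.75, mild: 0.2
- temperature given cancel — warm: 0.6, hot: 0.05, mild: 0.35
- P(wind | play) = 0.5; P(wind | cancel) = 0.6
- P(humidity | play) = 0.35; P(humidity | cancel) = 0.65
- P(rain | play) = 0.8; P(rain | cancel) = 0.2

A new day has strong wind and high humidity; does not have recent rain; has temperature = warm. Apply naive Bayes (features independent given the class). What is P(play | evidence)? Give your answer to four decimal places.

play: 0.75 × 0.05 × 0.5 × 0.35 × (1−0.8) = 0.0013125
cancel: 0.25 × 0.6 × 0.6 × 0.65 × (1−0.2) = 0.0468
P(play | x) = 0.0013125 / 0.0481125 ≈ 0.0273

0.0273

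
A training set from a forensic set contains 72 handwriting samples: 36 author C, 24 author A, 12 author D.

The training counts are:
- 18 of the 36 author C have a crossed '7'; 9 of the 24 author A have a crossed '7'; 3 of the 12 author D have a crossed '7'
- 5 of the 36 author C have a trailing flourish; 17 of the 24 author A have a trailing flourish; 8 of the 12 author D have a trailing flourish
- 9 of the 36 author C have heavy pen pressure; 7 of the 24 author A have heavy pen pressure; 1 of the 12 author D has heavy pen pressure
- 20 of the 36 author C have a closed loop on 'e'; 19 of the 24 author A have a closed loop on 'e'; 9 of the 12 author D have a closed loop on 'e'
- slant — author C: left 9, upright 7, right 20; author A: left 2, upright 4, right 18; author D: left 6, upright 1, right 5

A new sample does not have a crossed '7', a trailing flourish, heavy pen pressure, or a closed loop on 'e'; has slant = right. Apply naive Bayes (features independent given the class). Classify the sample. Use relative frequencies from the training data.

author C: (36/72) × (18/36) × (31/36) × (27/36) × (16/36) × (20/36) ≈ 0.0398663
author A: (24/72) × (15/24) × (7/24) × (17/24) × (5/24) × (18/24) ≈ 0.00672517
author D: (12/72) × (9/12) × (4/12) × (11/12) × (3/12) × (5/12) ≈ 0.00397859
Highest score → author C.

author C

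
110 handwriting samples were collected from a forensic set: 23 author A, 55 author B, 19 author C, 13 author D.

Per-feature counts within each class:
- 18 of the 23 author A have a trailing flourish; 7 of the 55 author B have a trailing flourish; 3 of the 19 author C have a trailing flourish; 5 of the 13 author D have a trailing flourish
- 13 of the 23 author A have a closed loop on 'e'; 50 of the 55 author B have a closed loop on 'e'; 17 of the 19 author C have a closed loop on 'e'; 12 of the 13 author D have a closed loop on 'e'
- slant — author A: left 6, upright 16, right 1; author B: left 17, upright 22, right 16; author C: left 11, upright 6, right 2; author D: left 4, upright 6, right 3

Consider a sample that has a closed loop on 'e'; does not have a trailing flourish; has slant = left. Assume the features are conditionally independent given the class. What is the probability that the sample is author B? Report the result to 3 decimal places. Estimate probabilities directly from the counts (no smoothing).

0.544

author A: (23/110) × (5/23) × (13/23) × (6/23) ≈ 0.00670218
author B: (55/110) × (48/55) × (50/55) × (17/55) ≈ 0.122615
author C: (19/110) × (16/19) × (17/19) × (11/19) ≈ 0.0753463
author D: (13/110) × (8/13) × (12/13) × (4/13) ≈ 0.0206563
P(author B | x) = 0.122615 / 0.22531978 ≈ 0.544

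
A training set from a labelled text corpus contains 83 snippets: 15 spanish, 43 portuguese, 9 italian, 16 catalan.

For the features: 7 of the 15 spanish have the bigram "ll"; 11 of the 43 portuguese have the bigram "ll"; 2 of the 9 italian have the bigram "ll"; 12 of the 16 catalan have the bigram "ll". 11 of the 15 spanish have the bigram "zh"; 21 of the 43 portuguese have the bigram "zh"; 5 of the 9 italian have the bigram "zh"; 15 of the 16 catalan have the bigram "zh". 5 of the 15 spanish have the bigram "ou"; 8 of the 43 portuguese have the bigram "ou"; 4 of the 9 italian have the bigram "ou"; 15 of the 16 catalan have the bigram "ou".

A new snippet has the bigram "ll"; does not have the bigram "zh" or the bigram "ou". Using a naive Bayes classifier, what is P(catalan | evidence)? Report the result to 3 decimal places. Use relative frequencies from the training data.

0.007

spanish: (15/83) × (7/15) × (4/15) × (10/15) ≈ 0.0149933
portuguese: (43/83) × (11/43) × (22/43) × (35/43) ≈ 0.055191
italian: (9/83) × (2/9) × (4/9) × (5/9) ≈ 0.00594972
catalan: (16/83) × (12/16) × (1/16) × (1/16) ≈ 0.000564759
P(catalan | x) = 0.000564759 / 0.076698779 ≈ 0.007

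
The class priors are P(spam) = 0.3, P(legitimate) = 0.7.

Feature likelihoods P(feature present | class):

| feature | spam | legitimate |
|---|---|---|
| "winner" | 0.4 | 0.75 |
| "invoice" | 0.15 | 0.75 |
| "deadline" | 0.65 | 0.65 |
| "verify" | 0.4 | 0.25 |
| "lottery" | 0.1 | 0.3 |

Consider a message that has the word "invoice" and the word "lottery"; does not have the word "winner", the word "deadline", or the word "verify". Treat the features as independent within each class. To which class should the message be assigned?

legitimate

spam: 0.3 × (1−0.4) × 0.15 × (1−0.65) × (1−0.4) × 0.1 = 0.000567
legitimate: 0.7 × (1−0.75) × 0.75 × (1−0.65) × (1−0.25) × 0.3 = 0.0103359375
Highest score → legitimate.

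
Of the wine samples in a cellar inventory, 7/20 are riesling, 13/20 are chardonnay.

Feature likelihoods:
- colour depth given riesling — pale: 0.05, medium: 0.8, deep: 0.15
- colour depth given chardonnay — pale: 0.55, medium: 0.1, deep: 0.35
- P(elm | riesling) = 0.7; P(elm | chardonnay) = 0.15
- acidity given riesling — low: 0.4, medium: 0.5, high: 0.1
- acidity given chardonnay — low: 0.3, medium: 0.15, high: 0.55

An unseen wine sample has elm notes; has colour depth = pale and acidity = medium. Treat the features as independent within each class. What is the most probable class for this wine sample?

riesling: 0.35 × 0.05 × 0.7 × 0.5 = 0.006125
chardonnay: 0.65 × 0.55 × 0.15 × 0.15 = 0.00804375
Highest score → chardonnay.

chardonnay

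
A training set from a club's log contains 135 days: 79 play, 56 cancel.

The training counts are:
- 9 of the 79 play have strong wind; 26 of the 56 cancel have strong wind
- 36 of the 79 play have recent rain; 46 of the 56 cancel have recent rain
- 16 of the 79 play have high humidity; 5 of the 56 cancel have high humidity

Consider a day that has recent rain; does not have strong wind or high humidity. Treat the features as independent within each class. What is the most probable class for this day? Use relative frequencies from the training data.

play

play: (79/135) × (70/79) × (36/79) × (63/79) ≈ 0.188431
cancel: (56/135) × (30/56) × (46/56) × (51/56) ≈ 0.166241
Highest score → play.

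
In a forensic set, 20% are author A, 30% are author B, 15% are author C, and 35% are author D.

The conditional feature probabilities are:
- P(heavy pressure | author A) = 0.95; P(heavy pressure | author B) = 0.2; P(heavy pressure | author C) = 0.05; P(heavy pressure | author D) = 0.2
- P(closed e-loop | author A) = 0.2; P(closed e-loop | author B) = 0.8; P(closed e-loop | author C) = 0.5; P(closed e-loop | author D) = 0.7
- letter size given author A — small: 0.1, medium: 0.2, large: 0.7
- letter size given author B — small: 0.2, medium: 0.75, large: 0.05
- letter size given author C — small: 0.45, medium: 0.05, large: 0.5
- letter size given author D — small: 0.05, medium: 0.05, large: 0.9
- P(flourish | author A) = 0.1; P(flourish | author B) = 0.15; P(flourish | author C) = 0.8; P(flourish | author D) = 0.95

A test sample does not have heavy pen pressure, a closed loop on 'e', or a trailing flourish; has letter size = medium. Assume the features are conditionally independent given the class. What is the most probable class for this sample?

author B

author A: 0.2 × (1−0.95) × (1−0.2) × 0.2 × (1−0.1) = 0.00144
author B: 0.3 × (1−0.2) × (1−0.8) × 0.75 × (1−0.15) = 0.0306
author C: 0.15 × (1−0.05) × (1−0.5) × 0.05 × (1−0.8) = 0.0007125
author D: 0.35 × (1−0.2) × (1−0.7) × 0.05 × (1−0.95) = 0.00021
Highest score → author B.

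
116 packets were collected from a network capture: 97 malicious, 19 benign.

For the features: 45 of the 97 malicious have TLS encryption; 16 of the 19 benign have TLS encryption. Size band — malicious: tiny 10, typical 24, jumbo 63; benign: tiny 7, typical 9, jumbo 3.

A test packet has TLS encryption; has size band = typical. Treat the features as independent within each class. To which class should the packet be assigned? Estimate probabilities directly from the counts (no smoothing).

malicious: (97/116) × (45/97) × (24/97) ≈ 0.0959829
benign: (19/116) × (16/19) × (9/19) ≈ 0.0653358
Highest score → malicious.

malicious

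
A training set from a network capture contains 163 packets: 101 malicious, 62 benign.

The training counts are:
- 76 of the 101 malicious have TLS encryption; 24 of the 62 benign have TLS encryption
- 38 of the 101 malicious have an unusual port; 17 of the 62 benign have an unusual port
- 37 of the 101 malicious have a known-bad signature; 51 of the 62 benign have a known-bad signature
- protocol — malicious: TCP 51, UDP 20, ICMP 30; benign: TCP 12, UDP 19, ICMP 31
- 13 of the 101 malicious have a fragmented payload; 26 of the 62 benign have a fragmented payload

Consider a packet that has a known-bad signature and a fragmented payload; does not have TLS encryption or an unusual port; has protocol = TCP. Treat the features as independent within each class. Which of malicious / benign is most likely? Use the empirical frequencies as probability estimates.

benign

malicious: (101/163) × (25/101) × (63/101) × (37/101) × (51/101) × (13/101) ≈ 0.00227784
benign: (62/163) × (38/62) × (45/62) × (51/62) × (12/62) × (26/62) ≈ 0.0112971
Highest score → benign.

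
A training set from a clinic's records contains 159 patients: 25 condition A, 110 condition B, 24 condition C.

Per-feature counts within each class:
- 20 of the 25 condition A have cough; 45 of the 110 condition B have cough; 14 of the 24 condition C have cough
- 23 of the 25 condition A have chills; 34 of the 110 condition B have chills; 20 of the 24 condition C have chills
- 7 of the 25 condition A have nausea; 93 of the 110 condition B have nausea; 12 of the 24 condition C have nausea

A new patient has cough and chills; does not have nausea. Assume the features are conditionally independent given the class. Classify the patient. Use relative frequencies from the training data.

condition A

condition A: (25/159) × (20/25) × (23/25) × (18/25) ≈ 0.0833208
condition B: (110/159) × (45/110) × (34/110) × (17/110) ≈ 0.0135194
condition C: (24/159) × (14/24) × (20/24) × (12/24) ≈ 0.0366876
Highest score → condition A.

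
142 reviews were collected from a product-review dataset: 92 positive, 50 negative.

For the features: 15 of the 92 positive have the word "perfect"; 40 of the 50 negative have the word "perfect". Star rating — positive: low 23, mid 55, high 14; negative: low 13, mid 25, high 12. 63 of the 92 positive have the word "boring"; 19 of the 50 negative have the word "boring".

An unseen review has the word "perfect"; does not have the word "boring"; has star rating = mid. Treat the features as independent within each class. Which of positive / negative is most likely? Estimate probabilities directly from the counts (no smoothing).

positive: (92/142) × (15/92) × (55/92) × (29/92) ≈ 0.0199062
negative: (50/142) × (40/50) × (25/50) × (31/50) ≈ 0.0873239
Highest score → negative.

negative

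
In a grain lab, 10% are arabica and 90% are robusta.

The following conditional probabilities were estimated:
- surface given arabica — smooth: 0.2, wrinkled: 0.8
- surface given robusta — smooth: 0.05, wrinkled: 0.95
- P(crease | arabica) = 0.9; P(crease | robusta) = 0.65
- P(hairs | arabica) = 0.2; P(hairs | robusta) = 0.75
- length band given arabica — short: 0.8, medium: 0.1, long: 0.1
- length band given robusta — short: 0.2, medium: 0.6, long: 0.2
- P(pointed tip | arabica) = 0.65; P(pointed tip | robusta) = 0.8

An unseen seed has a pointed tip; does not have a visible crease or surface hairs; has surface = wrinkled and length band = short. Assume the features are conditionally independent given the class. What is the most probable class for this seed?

robusta

arabica: 0.1 × 0.8 × (1−0.9) × (1−0.2) × 0.8 × 0.65 = 0.003328
robusta: 0.9 × 0.95 × (1−0.65) × (1−0.75) × 0.2 × 0.8 = 0.01197
Highest score → robusta.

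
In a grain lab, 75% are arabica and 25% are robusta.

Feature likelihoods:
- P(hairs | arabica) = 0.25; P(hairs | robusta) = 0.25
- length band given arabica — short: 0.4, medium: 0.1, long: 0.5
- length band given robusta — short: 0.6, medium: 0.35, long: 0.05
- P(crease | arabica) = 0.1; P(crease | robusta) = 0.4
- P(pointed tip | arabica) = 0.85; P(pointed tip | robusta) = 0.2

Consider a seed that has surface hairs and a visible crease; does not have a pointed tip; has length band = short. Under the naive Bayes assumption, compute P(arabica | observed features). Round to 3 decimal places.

arabica: 0.75 × 0.25 × 0.4 × 0.1 × (1−0.85) = 0.001125
robusta: 0.25 × 0.25 × 0.6 × 0.4 × (1−0.2) = 0.012
P(arabica | x) = 0.001125 / 0.013125 ≈ 0.086

0.086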